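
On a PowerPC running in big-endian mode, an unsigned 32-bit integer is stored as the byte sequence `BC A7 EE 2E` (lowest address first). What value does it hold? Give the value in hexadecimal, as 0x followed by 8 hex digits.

0xBCA7EE2E

In big-endian order the high byte comes first in memory.
The bytes are already most-significant first: 0xBCA7EE2E.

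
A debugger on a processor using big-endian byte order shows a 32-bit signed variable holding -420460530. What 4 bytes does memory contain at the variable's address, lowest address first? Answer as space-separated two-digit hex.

E6 F0 48 0E

Two's complement of -420460530 in 32 bits: 420460530 = 0x190FB7F2; invert → 0xE6F0480D; add 1 → 0xE6F0480E.
Split into bytes (most-significant first): E6 F0 48 0E.
Big-endian stores the most-significant byte at the lowest address.
So the memory order matches the most-significant-first order: E6 F0 48 0E.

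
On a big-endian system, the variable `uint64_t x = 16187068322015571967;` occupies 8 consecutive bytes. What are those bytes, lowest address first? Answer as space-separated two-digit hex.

E0 A4 04 E0 48 B7 6F FF

16187068322015571967 in hexadecimal, padded to 64 bits, is 0xE0A404E048B76FFF.
Split into bytes (most-significant first): E0 A4 04 E0 48 B7 6F FF.
Big-endian stores the most-significant byte at the lowest address.
So the memory order matches the most-significant-first order: E0 A4 04 E0 48 B7 6F FF.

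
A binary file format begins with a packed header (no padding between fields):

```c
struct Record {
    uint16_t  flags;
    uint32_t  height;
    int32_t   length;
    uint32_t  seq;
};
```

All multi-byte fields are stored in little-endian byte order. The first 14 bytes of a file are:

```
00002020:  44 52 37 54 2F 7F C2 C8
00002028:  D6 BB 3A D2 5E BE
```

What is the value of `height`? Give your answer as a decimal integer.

2133808183

`height` follows `flags` (2 bytes), so it starts at byte offset 2 and occupies 4 bytes.
Bytes at offsets 2..5: 37 54 2F 7F.
Little-endian: lowest address holds the least-significant byte.
Reassemble most-significant byte first: 7F 2F 54 37 → 0x7F2F5437.
0x7F2F5437 = 2133808183.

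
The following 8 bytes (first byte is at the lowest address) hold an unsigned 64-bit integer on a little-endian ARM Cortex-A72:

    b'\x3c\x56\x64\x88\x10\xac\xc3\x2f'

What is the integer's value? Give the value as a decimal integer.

In little-endian order the low byte comes first in memory.
Reassemble most-significant byte first: 2F C3 AC 10 88 64 56 3C → 0x2FC3AC108864563C.
0x2FC3AC108864563C = 3441783727248922172.

3441783727248922172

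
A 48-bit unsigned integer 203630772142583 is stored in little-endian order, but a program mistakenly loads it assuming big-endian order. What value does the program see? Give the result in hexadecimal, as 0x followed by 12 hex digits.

203630772142583 in 48-bit hexadecimal is 0xB9337BD6C1F7.
Stored little-endian, the bytes at ascending addresses are F7 C1 D6 7B 33 B9.
Read back as big-endian, the last byte is least significant, giving 0xF7C1D67B33B9.

0xF7C1D67B33B9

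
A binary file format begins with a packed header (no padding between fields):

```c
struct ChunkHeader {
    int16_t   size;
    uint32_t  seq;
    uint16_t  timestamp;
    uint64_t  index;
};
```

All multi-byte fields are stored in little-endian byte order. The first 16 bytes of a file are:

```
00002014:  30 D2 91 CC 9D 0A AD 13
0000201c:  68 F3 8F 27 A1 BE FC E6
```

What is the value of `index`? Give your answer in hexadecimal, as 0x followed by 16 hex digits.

`index` follows `size` (2 B), `seq` (4 B), `timestamp` (2 B), so it starts at offset 2 + 4 + 2 = 8 and occupies 8 bytes.
Bytes at offsets 8..15: 68 F3 8F 27 A1 BE FC E6.
In little-endian order the low byte comes first in memory.
Reassemble most-significant byte first: E6 FC BE A1 27 8F F3 68 → 0xE6FCBEA1278FF368.

0xE6FCBEA1278FF368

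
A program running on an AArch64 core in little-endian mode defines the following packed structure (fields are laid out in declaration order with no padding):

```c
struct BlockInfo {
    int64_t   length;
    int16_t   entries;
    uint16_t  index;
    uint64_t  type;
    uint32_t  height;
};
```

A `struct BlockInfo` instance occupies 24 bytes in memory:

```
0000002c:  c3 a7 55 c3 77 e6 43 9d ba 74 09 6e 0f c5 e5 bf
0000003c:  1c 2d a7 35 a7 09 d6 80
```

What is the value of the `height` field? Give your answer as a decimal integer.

`height` follows `length` (8 B), `entries` (2 B), `index` (2 B), `type` (8 B), so it starts at offset 8 + 2 + 2 + 8 = 20 and occupies 4 bytes.
Bytes at offsets 20..23: A7 09 D6 80.
In little-endian order the low byte comes first in memory.
Reassemble most-significant byte first: 80 D6 09 A7 → 0x80D609A7.
0x80D609A7 = 2161510823.

2161510823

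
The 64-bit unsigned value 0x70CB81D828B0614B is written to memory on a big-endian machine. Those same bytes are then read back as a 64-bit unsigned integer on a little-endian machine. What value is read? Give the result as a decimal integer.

5431816315063094128

Stored big-endian, the bytes at ascending addresses are 70 CB 81 D8 28 B0 61 4B.
Read back as little-endian, the first byte is least significant, giving 0x4B61B028D881CB70.
0x4B61B028D881CB70 = 5431816315063094128.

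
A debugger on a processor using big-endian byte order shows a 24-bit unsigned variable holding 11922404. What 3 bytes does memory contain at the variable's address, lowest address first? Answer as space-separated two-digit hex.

11922404 in hexadecimal, padded to 24 bits, is 0xB5EBE4.
Split into bytes (most-significant first): B5 EB E4.
Big-endian: lowest address holds the most-significant byte.
So the memory order matches the most-significant-first order: B5 EB E4.

B5 EB E4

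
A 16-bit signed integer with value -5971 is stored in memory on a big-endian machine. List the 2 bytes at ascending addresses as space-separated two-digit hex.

E8 AD

Two's complement of -5971 in 16 bits: 5971 = 0x1753; invert → 0xE8AC; add 1 → 0xE8AD.
Split into bytes (most-significant first): E8 AD.
Big-endian: lowest address holds the most-significant byte.
So the memory order matches the most-significant-first order: E8 AD.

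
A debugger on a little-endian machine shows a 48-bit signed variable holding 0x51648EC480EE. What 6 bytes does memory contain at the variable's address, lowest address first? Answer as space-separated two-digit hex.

Split into bytes (most-significant first): 51 64 8E C4 80 EE.
In little-endian order the low byte comes first in memory.
So at ascending addresses the bytes are EE 80 C4 8E 64 51.

EE 80 C4 8E 64 51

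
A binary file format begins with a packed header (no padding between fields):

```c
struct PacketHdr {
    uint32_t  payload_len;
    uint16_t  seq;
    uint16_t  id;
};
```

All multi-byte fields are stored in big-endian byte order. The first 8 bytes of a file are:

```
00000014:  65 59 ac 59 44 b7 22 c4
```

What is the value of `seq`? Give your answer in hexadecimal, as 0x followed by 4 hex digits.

0x44B7

`seq` follows `payload_len` (4 bytes), so it starts at byte offset 4 and occupies 2 bytes.
Bytes at offsets 4..5: 44 B7.
In big-endian order the high byte comes first in memory.
The bytes are already most-significant first: 0x44B7.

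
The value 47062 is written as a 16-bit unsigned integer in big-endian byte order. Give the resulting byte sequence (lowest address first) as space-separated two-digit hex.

47062 in hexadecimal, padded to 16 bits, is 0xB7D6.
Split into bytes (most-significant first): B7 D6.
Big-endian: lowest address holds the most-significant byte.
So the memory order matches the most-significant-first order: B7 D6.

B7 D6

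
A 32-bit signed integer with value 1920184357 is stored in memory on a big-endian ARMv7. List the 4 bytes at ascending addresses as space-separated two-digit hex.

1920184357 in hexadecimal, padded to 32 bits, is 0x7273B025.
Split into bytes (most-significant first): 72 73 B0 25.
Big-endian: lowest address holds the most-significant byte.
So the memory order matches the most-significant-first order: 72 73 B0 25.

72 73 B0 25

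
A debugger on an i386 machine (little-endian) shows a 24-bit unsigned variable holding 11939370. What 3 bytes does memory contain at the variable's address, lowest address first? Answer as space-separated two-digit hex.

11939370 in hexadecimal, padded to 24 bits, is 0xB62E2A.
Split into bytes (most-significant first): B6 2E 2A.
Little-endian: lowest address holds the least-significant byte.
So at ascending addresses the bytes are 2A 2E B6.

2A 2E B6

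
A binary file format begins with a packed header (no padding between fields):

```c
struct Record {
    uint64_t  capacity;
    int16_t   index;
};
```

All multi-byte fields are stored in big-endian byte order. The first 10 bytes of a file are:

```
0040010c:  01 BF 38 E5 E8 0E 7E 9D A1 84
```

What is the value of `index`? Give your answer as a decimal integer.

`index` follows `capacity` (8 bytes), so it starts at byte offset 8 and occupies 2 bytes.
Bytes at offsets 8..9: A1 84.
In big-endian order the high byte comes first in memory.
The bytes are already most-significant first: 0xA184.
Top bit is set, so as a signed 16-bit value this is 0xA184 − 2^16 = -24188.

-24188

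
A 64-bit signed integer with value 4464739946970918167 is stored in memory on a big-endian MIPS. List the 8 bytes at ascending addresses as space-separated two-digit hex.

3D F5 F1 53 99 B2 AD 17

4464739946970918167 in hexadecimal, padded to 64 bits, is 0x3DF5F15399B2AD17.
Split into bytes (most-significant first): 3D F5 F1 53 99 B2 AD 17.
Big-endian stores the most-significant byte at the lowest address.
So the memory order matches the most-significant-first order: 3D F5 F1 53 99 B2 AD 17.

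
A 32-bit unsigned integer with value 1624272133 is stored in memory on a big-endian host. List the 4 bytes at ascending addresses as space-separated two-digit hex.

1624272133 in hexadecimal, padded to 32 bits, is 0x60D06D05.
Split into bytes (most-significant first): 60 D0 6D 05.
In big-endian order the high byte comes first in memory.
So the memory order matches the most-significant-first order: 60 D0 6D 05.

60 D0 6D 05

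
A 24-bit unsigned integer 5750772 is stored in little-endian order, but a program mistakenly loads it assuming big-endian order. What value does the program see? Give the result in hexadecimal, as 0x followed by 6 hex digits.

5750772 in 24-bit hexadecimal is 0x57BFF4.
Stored little-endian, the bytes at ascending addresses are F4 BF 57.
Read back as big-endian, the last byte is least significant, giving 0xF4BF57.

0xF4BF57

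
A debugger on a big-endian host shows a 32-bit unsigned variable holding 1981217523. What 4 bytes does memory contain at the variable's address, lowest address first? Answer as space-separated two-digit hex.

76 16 FA F3

1981217523 in hexadecimal, padded to 32 bits, is 0x7616FAF3.
Split into bytes (most-significant first): 76 16 FA F3.
Big-endian stores the most-significant byte at the lowest address.
So the memory order matches the most-significant-first order: 76 16 FA F3.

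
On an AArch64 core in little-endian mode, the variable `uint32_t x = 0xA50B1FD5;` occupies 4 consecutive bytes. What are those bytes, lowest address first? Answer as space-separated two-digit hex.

D5 1F 0B A5

Split into bytes (most-significant first): A5 0B 1F D5.
Little-endian: lowest address holds the least-significant byte.
So at ascending addresses the bytes are D5 1F 0B A5.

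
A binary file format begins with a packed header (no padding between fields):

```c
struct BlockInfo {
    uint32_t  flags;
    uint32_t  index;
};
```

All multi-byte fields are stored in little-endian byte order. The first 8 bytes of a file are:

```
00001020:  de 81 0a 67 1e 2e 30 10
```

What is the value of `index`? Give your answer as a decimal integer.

271592990

`index` follows `flags` (4 bytes), so it starts at byte offset 4 and occupies 4 bytes.
Bytes at offsets 4..7: 1E 2E 30 10.
Little-endian stores the least-significant byte at the lowest address.
Reassemble most-significant byte first: 10 30 2E 1E → 0x10302E1E.
0x10302E1E = 271592990.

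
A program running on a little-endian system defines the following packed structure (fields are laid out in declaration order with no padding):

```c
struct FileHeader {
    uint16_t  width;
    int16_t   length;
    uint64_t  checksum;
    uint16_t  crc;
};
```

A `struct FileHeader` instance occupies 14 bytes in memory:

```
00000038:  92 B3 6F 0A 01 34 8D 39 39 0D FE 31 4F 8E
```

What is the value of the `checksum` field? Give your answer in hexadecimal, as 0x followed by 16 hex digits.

0x31FE0D39398D3401

`checksum` follows `width` (2 B), `length` (2 B), so it starts at offset 2 + 2 = 4 and occupies 8 bytes.
Bytes at offsets 4..11: 01 34 8D 39 39 0D FE 31.
In little-endian order the low byte comes first in memory.
Reassemble most-significant byte first: 31 FE 0D 39 39 8D 34 01 → 0x31FE0D39398D3401.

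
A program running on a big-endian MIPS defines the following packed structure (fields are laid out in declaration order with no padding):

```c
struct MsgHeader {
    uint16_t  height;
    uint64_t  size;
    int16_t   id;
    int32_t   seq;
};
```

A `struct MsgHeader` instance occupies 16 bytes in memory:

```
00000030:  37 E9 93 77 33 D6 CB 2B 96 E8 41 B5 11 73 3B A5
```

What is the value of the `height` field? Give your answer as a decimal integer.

`height` is the first field, at byte offset 0, occupying 2 bytes.
Bytes at offsets 0..1: 37 E9.
Big-endian stores the most-significant byte at the lowest address.
The bytes are already most-significant first: 0x37E9.
0x37E9 = 14313.

14313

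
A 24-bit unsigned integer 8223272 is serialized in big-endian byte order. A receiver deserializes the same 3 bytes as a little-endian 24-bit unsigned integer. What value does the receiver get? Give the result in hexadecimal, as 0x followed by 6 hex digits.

0x287A7D

8223272 in 24-bit hexadecimal is 0x7D7A28.
Stored big-endian, the bytes at ascending addresses are 7D 7A 28.
Read back as little-endian, the first byte is least significant, giving 0x287A7D.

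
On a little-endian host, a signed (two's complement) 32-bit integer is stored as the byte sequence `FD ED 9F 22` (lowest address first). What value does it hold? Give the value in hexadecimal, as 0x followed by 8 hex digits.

0x229FEDFD

Little-endian: lowest address holds the least-significant byte.
Reassemble most-significant byte first: 22 9F ED FD → 0x229FEDFD.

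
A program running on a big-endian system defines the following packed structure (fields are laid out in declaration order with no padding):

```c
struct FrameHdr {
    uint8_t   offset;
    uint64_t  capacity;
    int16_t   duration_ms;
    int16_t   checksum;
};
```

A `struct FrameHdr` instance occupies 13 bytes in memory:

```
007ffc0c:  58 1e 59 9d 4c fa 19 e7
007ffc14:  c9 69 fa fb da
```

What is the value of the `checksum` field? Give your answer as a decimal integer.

`checksum` follows `offset` (1 B), `capacity` (8 B), `duration_ms` (2 B), so it starts at offset 1 + 8 + 2 = 11 and occupies 2 bytes.
Bytes at offsets 11..12: FB DA.
Big-endian stores the most-significant byte at the lowest address.
The bytes are already most-significant first: 0xFBDA.
Top bit is set, so as a signed 16-bit value this is 0xFBDA − 2^16 = -1062.

-1062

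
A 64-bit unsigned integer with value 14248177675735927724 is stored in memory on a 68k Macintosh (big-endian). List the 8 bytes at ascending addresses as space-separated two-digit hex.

14248177675735927724 in hexadecimal, padded to 64 bits, is 0xC5BBB21B22E40BAC.
Split into bytes (most-significant first): C5 BB B2 1B 22 E4 0B AC.
Big-endian stores the most-significant byte at the lowest address.
So the memory order matches the most-significant-first order: C5 BB B2 1B 22 E4 0B AC.

C5 BB B2 1B 22 E4 0B AC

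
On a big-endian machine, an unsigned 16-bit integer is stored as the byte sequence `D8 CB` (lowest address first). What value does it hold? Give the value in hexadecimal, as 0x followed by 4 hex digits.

0xD8CB

Big-endian: lowest address holds the most-significant byte.
The bytes are already most-significant first: 0xD8CB.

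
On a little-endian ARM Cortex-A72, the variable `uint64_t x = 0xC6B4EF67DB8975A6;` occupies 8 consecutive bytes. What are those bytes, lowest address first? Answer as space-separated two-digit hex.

Split into bytes (most-significant first): C6 B4 EF 67 DB 89 75 A6.
Little-endian: lowest address holds the least-significant byte.
So at ascending addresses the bytes are A6 75 89 DB 67 EF B4 C6.

A6 75 89 DB 67 EF B4 C6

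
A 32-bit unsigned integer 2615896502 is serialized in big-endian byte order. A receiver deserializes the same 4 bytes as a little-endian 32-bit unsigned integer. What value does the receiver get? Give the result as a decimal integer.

2615896502 in 32-bit hexadecimal is 0x9BEB69B6.
Stored big-endian, the bytes at ascending addresses are 9B EB 69 B6.
Read back as little-endian, the first byte is least significant, giving 0xB669EB9B.
0xB669EB9B = 3060394907.

3060394907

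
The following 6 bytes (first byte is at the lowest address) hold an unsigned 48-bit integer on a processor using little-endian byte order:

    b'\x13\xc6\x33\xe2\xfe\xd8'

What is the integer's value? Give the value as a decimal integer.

238589228336659

In little-endian order the low byte comes first in memory.
Reassemble most-significant byte first: D8 FE E2 33 C6 13 → 0xD8FEE233C613.
0xD8FEE233C613 = 238589228336659.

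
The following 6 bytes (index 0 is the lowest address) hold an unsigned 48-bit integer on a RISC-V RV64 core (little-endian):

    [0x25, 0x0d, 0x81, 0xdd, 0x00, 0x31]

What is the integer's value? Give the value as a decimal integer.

53879785983269

Little-endian: lowest address holds the least-significant byte.
Reassemble most-significant byte first: 31 00 DD 81 0D 25 → 0x3100DD810D25.
0x3100DD810D25 = 53879785983269.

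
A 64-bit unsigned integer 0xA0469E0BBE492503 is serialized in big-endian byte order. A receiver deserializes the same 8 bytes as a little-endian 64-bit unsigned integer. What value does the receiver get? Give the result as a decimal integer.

Stored big-endian, the bytes at ascending addresses are A0 46 9E 0B BE 49 25 03.
Read back as little-endian, the first byte is least significant, giving 0x032549BE0B9E46A0.
0x032549BE0B9E46A0 = 226668436839614112.

226668436839614112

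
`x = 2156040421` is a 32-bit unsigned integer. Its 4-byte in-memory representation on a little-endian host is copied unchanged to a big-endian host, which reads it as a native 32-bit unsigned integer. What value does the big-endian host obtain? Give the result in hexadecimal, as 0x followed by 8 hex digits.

0xE5908280

2156040421 in 32-bit hexadecimal is 0x808290E5.
Stored little-endian, the bytes at ascending addresses are E5 90 82 80.
Read back as big-endian, the last byte is least significant, giving 0xE5908280.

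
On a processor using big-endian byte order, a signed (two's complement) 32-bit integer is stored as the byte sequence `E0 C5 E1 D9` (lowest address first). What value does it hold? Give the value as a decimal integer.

-523902503

Big-endian: lowest address holds the most-significant byte.
The bytes are already most-significant first: 0xE0C5E1D9.
Top bit is set, so as a signed 32-bit value this is 0xE0C5E1D9 − 2^32 = -523902503.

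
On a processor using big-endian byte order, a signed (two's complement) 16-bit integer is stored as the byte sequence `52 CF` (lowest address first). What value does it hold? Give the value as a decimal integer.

Big-endian stores the most-significant byte at the lowest address.
The bytes are already most-significant first: 0x52CF.
0x52CF = 21199.

21199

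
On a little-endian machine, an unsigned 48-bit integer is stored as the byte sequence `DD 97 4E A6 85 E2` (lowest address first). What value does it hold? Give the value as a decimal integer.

249063648696285

Little-endian: lowest address holds the least-significant byte.
Reassemble most-significant byte first: E2 85 A6 4E 97 DD → 0xE285A64E97DD.
0xE285A64E97DD = 249063648696285.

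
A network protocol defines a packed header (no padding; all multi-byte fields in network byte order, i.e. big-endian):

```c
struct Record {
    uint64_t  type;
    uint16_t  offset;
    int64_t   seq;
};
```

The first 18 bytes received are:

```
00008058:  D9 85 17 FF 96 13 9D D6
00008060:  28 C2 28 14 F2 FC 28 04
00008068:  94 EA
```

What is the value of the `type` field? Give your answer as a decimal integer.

`type` is the first field, at byte offset 0, occupying 8 bytes.
Bytes at offsets 0..7: D9 85 17 FF 96 13 9D D6.
Big-endian: lowest address holds the most-significant byte.
The bytes are already most-significant first: 0xD98517FF96139DD6.
0xD98517FF96139DD6 = 15673960464634846678.

15673960464634846678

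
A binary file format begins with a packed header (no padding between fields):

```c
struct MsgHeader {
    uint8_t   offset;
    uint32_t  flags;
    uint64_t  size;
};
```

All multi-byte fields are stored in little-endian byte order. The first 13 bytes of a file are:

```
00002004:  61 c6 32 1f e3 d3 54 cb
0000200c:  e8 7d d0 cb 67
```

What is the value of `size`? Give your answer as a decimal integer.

7479300845373969619

`size` follows `offset` (1 B), `flags` (4 B), so it starts at offset 1 + 4 = 5 and occupies 8 bytes.
Bytes at offsets 5..12: D3 54 CB E8 7D D0 CB 67.
Little-endian stores the least-significant byte at the lowest address.
Reassemble most-significant byte first: 67 CB D0 7D E8 CB 54 D3 → 0x67CBD07DE8CB54D3.
0x67CBD07DE8CB54D3 = 7479300845373969619.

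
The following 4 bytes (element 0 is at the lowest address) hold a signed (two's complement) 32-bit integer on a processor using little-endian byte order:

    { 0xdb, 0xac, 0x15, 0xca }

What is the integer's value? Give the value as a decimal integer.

Little-endian stores the least-significant byte at the lowest address.
Reassemble most-significant byte first: CA 15 AC DB → 0xCA15ACDB.
Top bit is set, so as a signed 32-bit value this is 0xCA15ACDB − 2^32 = -904549157.

-904549157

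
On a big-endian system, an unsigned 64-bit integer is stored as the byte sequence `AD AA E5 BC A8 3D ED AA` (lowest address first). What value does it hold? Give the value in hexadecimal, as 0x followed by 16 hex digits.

0xADAAE5BCA83DEDAA

Big-endian stores the most-significant byte at the lowest address.
The bytes are already most-significant first: 0xADAAE5BCA83DEDAA.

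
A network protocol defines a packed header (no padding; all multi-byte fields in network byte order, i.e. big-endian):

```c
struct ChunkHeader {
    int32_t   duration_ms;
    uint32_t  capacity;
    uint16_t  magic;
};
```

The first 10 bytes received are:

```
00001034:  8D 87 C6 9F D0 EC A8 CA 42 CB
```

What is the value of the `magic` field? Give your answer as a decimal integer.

17099

`magic` follows `duration_ms` (4 B), `capacity` (4 B), so it starts at offset 4 + 4 = 8 and occupies 2 bytes.
Bytes at offsets 8..9: 42 CB.
In big-endian order the high byte comes first in memory.
The bytes are already most-significant first: 0x42CB.
0x42CB = 17099.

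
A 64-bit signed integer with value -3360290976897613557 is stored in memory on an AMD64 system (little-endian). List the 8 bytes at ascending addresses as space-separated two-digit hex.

Two's complement of -3360290976897613557 in 64 bits: 3360290976897613557 = 0x2EA226D703EEBEF5; invert → 0xD15DD928FC11410A; add 1 → 0xD15DD928FC11410B.
Split into bytes (most-significant first): D1 5D D9 28 FC 11 41 0B.
In little-endian order the low byte comes first in memory.
So at ascending addresses the bytes are 0B 41 11 FC 28 D9 5D D1.

0B 41 11 FC 28 D9 5D D1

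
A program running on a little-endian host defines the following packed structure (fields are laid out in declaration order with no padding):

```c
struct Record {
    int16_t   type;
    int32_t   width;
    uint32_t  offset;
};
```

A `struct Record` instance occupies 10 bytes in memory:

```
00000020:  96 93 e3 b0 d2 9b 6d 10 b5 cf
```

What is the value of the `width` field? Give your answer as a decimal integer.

-1680690973

`width` follows `type` (2 bytes), so it starts at byte offset 2 and occupies 4 bytes.
Bytes at offsets 2..5: E3 B0 D2 9B.
Little-endian stores the least-significant byte at the lowest address.
Reassemble most-significant byte first: 9B D2 B0 E3 → 0x9BD2B0E3.
Top bit is set, so as a signed 32-bit value this is 0x9BD2B0E3 − 2^32 = -1680690973.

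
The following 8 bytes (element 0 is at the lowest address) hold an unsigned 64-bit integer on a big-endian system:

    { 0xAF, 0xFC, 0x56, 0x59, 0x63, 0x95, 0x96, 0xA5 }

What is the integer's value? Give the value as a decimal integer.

12681105592691300005

Big-endian stores the most-significant byte at the lowest address.
The bytes are already most-significant first: 0xAFFC5659639596A5.
0xAFFC5659639596A5 = 12681105592691300005.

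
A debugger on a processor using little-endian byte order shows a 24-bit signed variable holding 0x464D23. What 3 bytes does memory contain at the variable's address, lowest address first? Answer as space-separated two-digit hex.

23 4D 46

Split into bytes (most-significant first): 46 4D 23.
Little-endian stores the least-significant byte at the lowest address.
So at ascending addresses the bytes are 23 4D 46.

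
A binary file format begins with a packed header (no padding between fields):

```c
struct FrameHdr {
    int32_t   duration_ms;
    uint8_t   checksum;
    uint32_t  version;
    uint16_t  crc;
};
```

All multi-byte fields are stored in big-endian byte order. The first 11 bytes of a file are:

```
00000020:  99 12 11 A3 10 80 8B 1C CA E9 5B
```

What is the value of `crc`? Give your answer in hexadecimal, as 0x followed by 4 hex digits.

`crc` follows `duration_ms` (4 B), `checksum` (1 B), `version` (4 B), so it starts at offset 4 + 1 + 4 = 9 and occupies 2 bytes.
Bytes at offsets 9..10: E9 5B.
Big-endian stores the most-significant byte at the lowest address.
The bytes are already most-significant first: 0xE95B.

0xE95B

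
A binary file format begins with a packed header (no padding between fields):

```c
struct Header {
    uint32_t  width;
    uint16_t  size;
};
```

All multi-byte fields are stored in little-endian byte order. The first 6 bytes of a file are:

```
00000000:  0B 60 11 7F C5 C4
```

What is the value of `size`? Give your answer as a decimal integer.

50373

`size` follows `width` (4 bytes), so it starts at byte offset 4 and occupies 2 bytes.
Bytes at offsets 4..5: C5 C4.
Little-endian: lowest address holds the least-significant byte.
Reassemble most-significant byte first: C4 C5 → 0xC4C5.
0xC4C5 = 50373.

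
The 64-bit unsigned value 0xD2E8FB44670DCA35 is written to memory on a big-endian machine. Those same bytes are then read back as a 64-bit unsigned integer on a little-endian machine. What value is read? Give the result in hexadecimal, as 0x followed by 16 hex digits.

0x35CA0D6744FBE8D2

Stored big-endian, the bytes at ascending addresses are D2 E8 FB 44 67 0D CA 35.
Read back as little-endian, the first byte is least significant, giving 0x35CA0D6744FBE8D2.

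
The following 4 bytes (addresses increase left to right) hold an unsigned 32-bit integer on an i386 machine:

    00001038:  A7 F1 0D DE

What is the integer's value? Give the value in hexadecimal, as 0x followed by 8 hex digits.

0xDE0DF1A7

Little-endian stores the least-significant byte at the lowest address.
Reassemble most-significant byte first: DE 0D F1 A7 → 0xDE0DF1A7.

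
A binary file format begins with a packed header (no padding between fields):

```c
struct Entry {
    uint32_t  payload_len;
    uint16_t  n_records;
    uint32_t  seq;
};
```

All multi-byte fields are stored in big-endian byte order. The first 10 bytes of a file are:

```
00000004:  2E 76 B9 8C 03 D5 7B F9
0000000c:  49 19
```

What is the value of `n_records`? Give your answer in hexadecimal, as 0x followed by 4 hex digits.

`n_records` follows `payload_len` (4 bytes), so it starts at byte offset 4 and occupies 2 bytes.
Bytes at offsets 4..5: 03 D5.
Big-endian: lowest address holds the most-significant byte.
The bytes are already most-significant first: 0x03D5.

0x03D5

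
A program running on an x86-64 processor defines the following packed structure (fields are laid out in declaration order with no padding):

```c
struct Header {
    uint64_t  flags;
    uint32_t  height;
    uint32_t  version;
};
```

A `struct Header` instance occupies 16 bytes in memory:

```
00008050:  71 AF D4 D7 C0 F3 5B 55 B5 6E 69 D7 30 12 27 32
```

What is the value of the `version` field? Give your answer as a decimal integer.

841421360

`version` follows `flags` (8 B), `height` (4 B), so it starts at offset 8 + 4 = 12 and occupies 4 bytes.
Bytes at offsets 12..15: 30 12 27 32.
In little-endian order the low byte comes first in memory.
Reassemble most-significant byte first: 32 27 12 30 → 0x32271230.
0x32271230 = 841421360.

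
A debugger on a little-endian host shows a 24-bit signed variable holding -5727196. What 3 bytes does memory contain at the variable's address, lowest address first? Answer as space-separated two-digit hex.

Two's complement of -5727196 in 24 bits: 5727196 = 0x5763DC; invert → 0xA89C23; add 1 → 0xA89C24.
Split into bytes (most-significant first): A8 9C 24.
In little-endian order the low byte comes first in memory.
So at ascending addresses the bytes are 24 9C A8.

24 9C A8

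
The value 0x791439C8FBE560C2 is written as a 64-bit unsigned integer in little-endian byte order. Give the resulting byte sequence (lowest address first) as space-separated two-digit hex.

C2 60 E5 FB C8 39 14 79

Split into bytes (most-significant first): 79 14 39 C8 FB E5 60 C2.
Little-endian: lowest address holds the least-significant byte.
So at ascending addresses the bytes are C2 60 E5 FB C8 39 14 79.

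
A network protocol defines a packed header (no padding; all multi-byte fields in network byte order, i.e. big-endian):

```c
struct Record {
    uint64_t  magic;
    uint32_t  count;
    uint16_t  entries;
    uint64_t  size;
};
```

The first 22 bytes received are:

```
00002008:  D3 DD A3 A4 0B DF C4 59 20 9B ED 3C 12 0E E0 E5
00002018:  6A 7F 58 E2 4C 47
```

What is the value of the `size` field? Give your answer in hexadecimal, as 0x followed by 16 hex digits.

`size` follows `magic` (8 B), `count` (4 B), `entries` (2 B), so it starts at offset 8 + 4 + 2 = 14 and occupies 8 bytes.
Bytes at offsets 14..21: E0 E5 6A 7F 58 E2 4C 47.
Big-endian stores the most-significant byte at the lowest address.
The bytes are already most-significant first: 0xE0E56A7F58E24C47.

0xE0E56A7F58E24C47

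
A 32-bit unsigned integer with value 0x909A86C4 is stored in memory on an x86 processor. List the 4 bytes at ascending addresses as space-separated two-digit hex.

C4 86 9A 90

Split into bytes (most-significant first): 90 9A 86 C4.
In little-endian order the low byte comes first in memory.
So at ascending addresses the bytes are C4 86 9A 90.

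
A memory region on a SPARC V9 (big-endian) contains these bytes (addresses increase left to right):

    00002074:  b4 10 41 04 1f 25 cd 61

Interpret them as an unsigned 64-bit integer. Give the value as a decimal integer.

Big-endian stores the most-significant byte at the lowest address.
The bytes are already most-significant first: 0xB41041041F25CD61.
0xB41041041F25CD61 = 12974942012412644705.

12974942012412644705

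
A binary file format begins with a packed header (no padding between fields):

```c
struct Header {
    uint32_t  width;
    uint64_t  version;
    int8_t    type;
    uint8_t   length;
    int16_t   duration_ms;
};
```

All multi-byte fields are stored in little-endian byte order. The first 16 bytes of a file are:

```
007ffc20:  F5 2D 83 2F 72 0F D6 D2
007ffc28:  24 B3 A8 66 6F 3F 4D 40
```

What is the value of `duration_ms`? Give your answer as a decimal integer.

16461

`duration_ms` follows `width` (4 B), `version` (8 B), `type` (1 B), `length` (1 B), so it starts at offset 4 + 8 + 1 + 1 = 14 and occupies 2 bytes.
Bytes at offsets 14..15: 4D 40.
Little-endian: lowest address holds the least-significant byte.
Reassemble most-significant byte first: 40 4D → 0x404D.
0x404D = 16461.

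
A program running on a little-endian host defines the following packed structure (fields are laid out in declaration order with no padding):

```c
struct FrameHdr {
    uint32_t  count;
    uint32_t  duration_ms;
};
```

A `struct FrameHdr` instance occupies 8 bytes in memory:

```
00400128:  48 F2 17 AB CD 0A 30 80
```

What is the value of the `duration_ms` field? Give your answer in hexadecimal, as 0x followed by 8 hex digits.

`duration_ms` follows `count` (4 bytes), so it starts at byte offset 4 and occupies 4 bytes.
Bytes at offsets 4..7: CD 0A 30 80.
In little-endian order the low byte comes first in memory.
Reassemble most-significant byte first: 80 30 0A CD → 0x80300ACD.

0x80300ACD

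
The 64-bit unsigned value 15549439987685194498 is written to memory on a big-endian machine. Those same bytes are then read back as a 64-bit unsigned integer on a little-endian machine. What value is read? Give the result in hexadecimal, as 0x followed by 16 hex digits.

15549439987685194498 in 64-bit hexadecimal is 0xD7CAB548CA3AFB02.
Stored big-endian, the bytes at ascending addresses are D7 CA B5 48 CA 3A FB 02.
Read back as little-endian, the first byte is least significant, giving 0x02FB3ACA48B5CAD7.

0x02FB3ACA48B5CAD7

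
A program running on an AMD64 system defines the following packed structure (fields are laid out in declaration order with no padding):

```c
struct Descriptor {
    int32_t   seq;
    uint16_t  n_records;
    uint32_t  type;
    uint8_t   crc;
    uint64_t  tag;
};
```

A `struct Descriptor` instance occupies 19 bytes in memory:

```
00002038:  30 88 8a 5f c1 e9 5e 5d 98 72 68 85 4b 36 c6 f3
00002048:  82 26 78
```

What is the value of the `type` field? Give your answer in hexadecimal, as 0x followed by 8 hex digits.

`type` follows `seq` (4 B), `n_records` (2 B), so it starts at offset 4 + 2 = 6 and occupies 4 bytes.
Bytes at offsets 6..9: 5E 5D 98 72.
In little-endian order the low byte comes first in memory.
Reassemble most-significant byte first: 72 98 5D 5E → 0x72985D5E.

0x72985D5E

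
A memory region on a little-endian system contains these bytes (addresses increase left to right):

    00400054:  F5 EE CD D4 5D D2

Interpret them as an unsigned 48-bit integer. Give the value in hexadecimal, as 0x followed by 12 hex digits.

0xD25DD4CDEEF5

Little-endian: lowest address holds the least-significant byte.
Reassemble most-significant byte first: D2 5D D4 CD EE F5 → 0xD25DD4CDEEF5.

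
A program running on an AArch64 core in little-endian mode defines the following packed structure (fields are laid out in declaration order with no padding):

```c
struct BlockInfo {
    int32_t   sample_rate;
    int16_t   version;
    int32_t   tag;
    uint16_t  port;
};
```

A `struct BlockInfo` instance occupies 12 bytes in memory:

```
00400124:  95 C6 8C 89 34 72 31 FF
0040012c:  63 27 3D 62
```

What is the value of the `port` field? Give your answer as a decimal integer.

`port` follows `sample_rate` (4 B), `version` (2 B), `tag` (4 B), so it starts at offset 4 + 2 + 4 = 10 and occupies 2 bytes.
Bytes at offsets 10..11: 3D 62.
In little-endian order the low byte comes first in memory.
Reassemble most-significant byte first: 62 3D → 0x623D.
0x623D = 25149.

25149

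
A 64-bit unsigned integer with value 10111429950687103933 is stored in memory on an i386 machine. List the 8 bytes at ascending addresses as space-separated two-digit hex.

BD 4B F3 AD F7 03 53 8C

10111429950687103933 in hexadecimal, padded to 64 bits, is 0x8C5303F7ADF34BBD.
Split into bytes (most-significant first): 8C 53 03 F7 AD F3 4B BD.
In little-endian order the low byte comes first in memory.
So at ascending addresses the bytes are BD 4B F3 AD F7 03 53 8C.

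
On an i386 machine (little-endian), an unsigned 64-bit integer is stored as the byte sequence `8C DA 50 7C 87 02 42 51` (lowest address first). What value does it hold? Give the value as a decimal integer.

5855245246464580236

In little-endian order the low byte comes first in memory.
Reassemble most-significant byte first: 51 42 02 87 7C 50 DA 8C → 0x514202877C50DA8C.
0x514202877C50DA8C = 5855245246464580236.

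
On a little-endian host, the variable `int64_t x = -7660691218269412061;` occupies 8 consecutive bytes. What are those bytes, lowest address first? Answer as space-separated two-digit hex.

Two's complement of -7660691218269412061 in 64 bits: 7660691218269412061 = 0x6A503E132EE71ADD; invert → 0x95AFC1ECD118E522; add 1 → 0x95AFC1ECD118E523.
Split into bytes (most-significant first): 95 AF C1 EC D1 18 E5 23.
Little-endian: lowest address holds the least-significant byte.
So at ascending addresses the bytes are 23 E5 18 D1 EC C1 AF 95.

23 E5 18 D1 EC C1 AF 95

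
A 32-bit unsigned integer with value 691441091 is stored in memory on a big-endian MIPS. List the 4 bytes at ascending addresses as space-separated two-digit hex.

691441091 in hexadecimal, padded to 32 bits, is 0x29368DC3.
Split into bytes (most-significant first): 29 36 8D C3.
Big-endian: lowest address holds the most-significant byte.
So the memory order matches the most-significant-first order: 29 36 8D C3.

29 36 8D C3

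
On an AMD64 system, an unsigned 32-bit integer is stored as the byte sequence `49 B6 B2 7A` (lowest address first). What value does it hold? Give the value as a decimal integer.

Little-endian stores the least-significant byte at the lowest address.
Reassemble most-significant byte first: 7A B2 B6 49 → 0x7AB2B649.
0x7AB2B649 = 2058532425.

2058532425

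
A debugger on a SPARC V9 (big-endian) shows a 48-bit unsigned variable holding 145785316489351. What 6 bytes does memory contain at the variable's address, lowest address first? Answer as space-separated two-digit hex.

84 97 4A 00 B8 87

145785316489351 in hexadecimal, padded to 48 bits, is 0x84974A00B887.
Split into bytes (most-significant first): 84 97 4A 00 B8 87.
Big-endian: lowest address holds the most-significant byte.
So the memory order matches the most-significant-first order: 84 97 4A 00 B8 87.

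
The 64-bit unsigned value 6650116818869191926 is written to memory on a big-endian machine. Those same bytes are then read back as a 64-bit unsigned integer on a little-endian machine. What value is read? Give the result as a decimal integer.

17763477101252856156

6650116818869191926 in 64-bit hexadecimal is 0x5C49F6034F8C84F6.
Stored big-endian, the bytes at ascending addresses are 5C 49 F6 03 4F 8C 84 F6.
Read back as little-endian, the first byte is least significant, giving 0xF6848C4F03F6495C.
0xF6848C4F03F6495C = 17763477101252856156.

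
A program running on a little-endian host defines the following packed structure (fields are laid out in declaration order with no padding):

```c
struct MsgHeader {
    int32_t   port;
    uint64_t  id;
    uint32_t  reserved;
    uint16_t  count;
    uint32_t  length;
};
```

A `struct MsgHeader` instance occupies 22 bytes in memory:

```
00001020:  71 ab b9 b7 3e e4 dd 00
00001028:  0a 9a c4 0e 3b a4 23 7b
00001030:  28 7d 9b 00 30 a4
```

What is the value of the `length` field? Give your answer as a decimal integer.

`length` follows `port` (4 B), `id` (8 B), `reserved` (4 B), `count` (2 B), so it starts at offset 4 + 8 + 4 + 2 = 18 and occupies 4 bytes.
Bytes at offsets 18..21: 9B 00 30 A4.
Little-endian: lowest address holds the least-significant byte.
Reassemble most-significant byte first: A4 30 00 9B → 0xA430009B.
0xA430009B = 2754609307.

2754609307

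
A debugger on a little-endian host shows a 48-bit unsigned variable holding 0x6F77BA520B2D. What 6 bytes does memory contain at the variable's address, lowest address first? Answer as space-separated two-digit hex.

Split into bytes (most-significant first): 6F 77 BA 52 0B 2D.
Little-endian stores the least-significant byte at the lowest address.
So at ascending addresses the bytes are 2D 0B 52 BA 77 6F.

2D 0B 52 BA 77 6F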